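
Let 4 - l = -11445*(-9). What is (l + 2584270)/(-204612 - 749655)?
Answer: -2481269/954267 ≈ -2.6002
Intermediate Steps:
l = -103001 (l = 4 - (-11445)*(-9) = 4 - 1*103005 = 4 - 103005 = -103001)
(l + 2584270)/(-204612 - 749655) = (-103001 + 2584270)/(-204612 - 749655) = 2481269/(-954267) = 2481269*(-1/954267) = -2481269/954267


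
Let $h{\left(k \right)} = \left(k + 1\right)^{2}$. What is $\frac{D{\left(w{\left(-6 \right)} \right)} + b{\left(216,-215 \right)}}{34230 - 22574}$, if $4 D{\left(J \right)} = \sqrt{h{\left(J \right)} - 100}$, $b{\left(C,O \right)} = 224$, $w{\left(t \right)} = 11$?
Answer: $\frac{28}{1457} + \frac{\sqrt{11}}{23312} \approx 0.01936$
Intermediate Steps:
$h{\left(k \right)} = \left(1 + k\right)^{2}$
$D{\left(J \right)} = \frac{\sqrt{-100 + \left(1 + J\right)^{2}}}{4}$ ($D{\left(J \right)} = \frac{\sqrt{\left(1 + J\right)^{2} - 100}}{4} = \frac{\sqrt{-100 + \left(1 + J\right)^{2}}}{4}$)
$\frac{D{\left(w{\left(-6 \right)} \right)} + b{\left(216,-215 \right)}}{34230 - 22574} = \frac{\frac{\sqrt{-100 + \left(1 + 11\right)^{2}}}{4} + 224}{34230 - 22574} = \frac{\frac{\sqrt{-100 + 12^{2}}}{4} + 224}{11656} = \left(\frac{\sqrt{-100 + 144}}{4} + 224\right) \frac{1}{11656} = \left(\frac{\sqrt{44}}{4} + 224\right) \frac{1}{11656} = \left(\frac{2 \sqrt{11}}{4} + 224\right) \frac{1}{11656} = \left(\frac{\sqrt{11}}{2} + 224\right) \frac{1}{11656} = \left(224 + \frac{\sqrt{11}}{2}\right) \frac{1}{11656} = \frac{28}{1457} + \frac{\sqrt{11}}{23312}$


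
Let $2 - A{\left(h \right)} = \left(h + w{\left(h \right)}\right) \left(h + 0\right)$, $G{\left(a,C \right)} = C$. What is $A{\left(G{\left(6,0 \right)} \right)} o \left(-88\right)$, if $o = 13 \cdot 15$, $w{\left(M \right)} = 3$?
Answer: $-34320$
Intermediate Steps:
$o = 195$
$A{\left(h \right)} = 2 - h \left(3 + h\right)$ ($A{\left(h \right)} = 2 - \left(h + 3\right) \left(h + 0\right) = 2 - \left(3 + h\right) h = 2 - h \left(3 + h\right)$)
$A{\left(G{\left(6,0 \right)} \right)} o \left(-88\right) = \left(2 - 0^{2} - 0\right) 195 \left(-88\right) = \left(2 - 0 + 0\right) 195 \left(-88\right) = \left(2 + 0 + 0\right) 195 \left(-88\right) = 2 \cdot 195 \left(-88\right) = 390 \left(-88\right) = -34320$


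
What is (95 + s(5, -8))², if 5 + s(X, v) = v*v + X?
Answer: 25281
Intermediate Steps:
s(X, v) = -5 + X + v² (s(X, v) = -5 + (v*v + X) = -5 + (v² + X) = -5 + (X + v²) = -5 + X + v²)
(95 + s(5, -8))² = (95 + (-5 + 5 + (-8)²))² = (95 + (-5 + 5 + 64))² = (95 + 64)² = 159² = 25281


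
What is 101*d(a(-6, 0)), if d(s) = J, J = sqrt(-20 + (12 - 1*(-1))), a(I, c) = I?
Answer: 101*I*sqrt(7) ≈ 267.22*I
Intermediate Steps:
J = I*sqrt(7) (J = sqrt(-20 + (12 + 1)) = sqrt(-20 + 13) = sqrt(-7) = I*sqrt(7) ≈ 2.6458*I)
d(s) = I*sqrt(7)
101*d(a(-6, 0)) = 101*(I*sqrt(7)) = 101*I*sqrt(7)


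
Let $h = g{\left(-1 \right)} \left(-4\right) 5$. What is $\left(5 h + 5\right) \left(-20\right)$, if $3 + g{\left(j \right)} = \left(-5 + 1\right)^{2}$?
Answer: $25900$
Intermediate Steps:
$g{\left(j \right)} = 13$ ($g{\left(j \right)} = -3 + \left(-5 + 1\right)^{2} = -3 + \left(-4\right)^{2} = -3 + 16 = 13$)
$h = -260$ ($h = 13 \left(-4\right) 5 = \left(-52\right) 5 = -260$)
$\left(5 h + 5\right) \left(-20\right) = \left(5 \left(-260\right) + 5\right) \left(-20\right) = \left(-1300 + 5\right) \left(-20\right) = \left(-1295\right) \left(-20\right) = 25900$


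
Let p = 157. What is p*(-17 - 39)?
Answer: -8792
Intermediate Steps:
p*(-17 - 39) = 157*(-17 - 39) = 157*(-56) = -8792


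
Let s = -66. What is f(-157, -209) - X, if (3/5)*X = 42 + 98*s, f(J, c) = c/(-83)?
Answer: 889139/83 ≈ 10713.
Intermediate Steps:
f(J, c) = -c/83 (f(J, c) = c*(-1/83) = -c/83)
X = -10710 (X = 5*(42 + 98*(-66))/3 = 5*(42 - 6468)/3 = (5/3)*(-6426) = -10710)
f(-157, -209) - X = -1/83*(-209) - 1*(-10710) = 209/83 + 10710 = 889139/83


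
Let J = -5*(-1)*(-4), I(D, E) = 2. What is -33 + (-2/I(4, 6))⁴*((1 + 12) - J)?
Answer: 0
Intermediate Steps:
J = -20 (J = 5*(-4) = -20)
-33 + (-2/I(4, 6))⁴*((1 + 12) - J) = -33 + (-2/2)⁴*((1 + 12) - 1*(-20)) = -33 + (-2*½)⁴*(13 + 20) = -33 + (-1)⁴*33 = -33 + 1*33 = -33 + 33 = 0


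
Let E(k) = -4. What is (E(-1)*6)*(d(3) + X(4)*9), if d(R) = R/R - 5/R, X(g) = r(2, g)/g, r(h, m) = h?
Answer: -92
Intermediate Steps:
X(g) = 2/g
d(R) = 1 - 5/R
(E(-1)*6)*(d(3) + X(4)*9) = (-4*6)*((-5 + 3)/3 + (2/4)*9) = -24*((1/3)*(-2) + (2*(1/4))*9) = -24*(-2/3 + (1/2)*9) = -24*(-2/3 + 9/2) = -24*23/6 = -92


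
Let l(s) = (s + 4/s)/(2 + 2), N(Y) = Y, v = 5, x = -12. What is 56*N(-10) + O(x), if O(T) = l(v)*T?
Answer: -2887/5 ≈ -577.40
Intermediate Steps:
l(s) = 1/s + s/4 (l(s) = (s + 4/s)/4 = (s + 4/s)*(1/4) = 1/s + s/4)
O(T) = 29*T/20 (O(T) = (1/5 + (1/4)*5)*T = (1/5 + 5/4)*T = 29*T/20)
56*N(-10) + O(x) = 56*(-10) + (29/20)*(-12) = -560 - 87/5 = -2887/5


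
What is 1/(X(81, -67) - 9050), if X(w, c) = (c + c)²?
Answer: 1/8906 ≈ 0.00011228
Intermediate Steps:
X(w, c) = 4*c² (X(w, c) = (2*c)² = 4*c²)
1/(X(81, -67) - 9050) = 1/(4*(-67)² - 9050) = 1/(4*4489 - 9050) = 1/(17956 - 9050) = 1/8906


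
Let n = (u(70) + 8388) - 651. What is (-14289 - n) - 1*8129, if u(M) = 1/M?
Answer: -2110851/70 ≈ -30155.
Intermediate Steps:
n = 541591/70 (n = (1/70 + 8388) - 651 = 587161/70 - 651 = 541591/70 ≈ 7737.0)
(-14289 - n) - 1*8129 = (-14289 - 1*541591/70) - 1*8129 = (-14289 - 541591/70) - 8129 = -1541821/70 - 8129 = -2110851/70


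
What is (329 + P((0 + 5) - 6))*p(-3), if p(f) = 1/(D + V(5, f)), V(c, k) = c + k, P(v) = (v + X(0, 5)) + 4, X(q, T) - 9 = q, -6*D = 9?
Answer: 682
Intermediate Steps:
D = -3/2 (D = -⅙*9 = -3/2 ≈ -1.5000)
X(q, T) = 9 + q
P(v) = 13 + v (P(v) = (v + (9 + 0)) + 4 = (v + 9) + 4 = (9 + v) + 4 = 13 + v)
p(f) = 1/(7/2 + f) (p(f) = 1/(-3/2 + (5 + f)) = 1/(7/2 + f))
(329 + P((0 + 5) - 6))*p(-3) = (329 + (13 + ((0 + 5) - 6)))*(2/(7 + 2*(-3))) = (329 + (13 + (5 - 6)))*(2/(7 - 6)) = (329 + (13 - 1))*(2/1) = (329 + 12)*(2*1) = 341*2 = 682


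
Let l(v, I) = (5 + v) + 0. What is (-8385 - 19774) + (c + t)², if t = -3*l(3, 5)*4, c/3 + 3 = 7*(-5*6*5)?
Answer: 10566866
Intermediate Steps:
l(v, I) = 5 + v
c = -3159 (c = -9 + 3*(7*(-5*6*5)) = -9 + 3*(7*(-30*5)) = -9 + 3*(7*(-150)) = -9 + 3*(-1050) = -9 - 3150 = -3159)
t = -96 (t = -3*(5 + 3)*4 = -3*8*4 = -24*4 = -96)
(-8385 - 19774) + (c + t)² = (-8385 - 19774) + (-3159 - 96)² = -28159 + (-3255)² = -28159 + 10595025 = 10566866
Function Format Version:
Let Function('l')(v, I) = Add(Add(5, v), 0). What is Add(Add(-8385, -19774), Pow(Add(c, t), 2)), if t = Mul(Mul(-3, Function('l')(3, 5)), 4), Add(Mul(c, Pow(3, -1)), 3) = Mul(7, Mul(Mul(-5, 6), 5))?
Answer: 10566866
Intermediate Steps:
Function('l')(v, I) = Add(5, v)
c = -3159 (c = Add(-9, Mul(3, Mul(7, Mul(Mul(-5, 6), 5)))) = Add(-9, Mul(3, Mul(7, Mul(-30, 5)))) = Add(-9, Mul(3, Mul(7, -150))) = Add(-9, Mul(3, -1050)) = Add(-9, -3150) = -3159)
t = -96 (t = Mul(Mul(-3, Add(5, 3)), 4) = Mul(Mul(-3, 8), 4) = Mul(-24, 4) = -96)
Add(Add(-8385, -19774), Pow(Add(c, t), 2)) = Add(Add(-8385, -19774), Pow(Add(-3159, -96), 2)) = Add(-28159, Pow(-3255, 2)) = Add(-28159, 10595025) = 10566866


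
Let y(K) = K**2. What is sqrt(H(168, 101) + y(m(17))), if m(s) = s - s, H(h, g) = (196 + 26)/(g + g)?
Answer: sqrt(11211)/101 ≈ 1.0483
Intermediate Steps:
H(h, g) = 111/g (H(h, g) = 222/((2*g)) = 222*(1/(2*g)) = 111/g)
m(s) = 0
sqrt(H(168, 101) + y(m(17))) = sqrt(111/101 + 0**2) = sqrt(111*(1/101) + 0) = sqrt(111/101 + 0) = sqrt(111/101) = sqrt(11211)/101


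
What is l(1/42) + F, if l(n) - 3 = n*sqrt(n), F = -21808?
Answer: -21805 + sqrt(42)/1764 ≈ -21805.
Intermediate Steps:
l(n) = 3 + n**(3/2) (l(n) = 3 + n*sqrt(n) = 3 + n**(3/2))
l(1/42) + F = (3 + (1/42)**(3/2)) - 21808 = (3 + sqrt(42)/1764) - 21808 = -21805 + sqrt(42)/1764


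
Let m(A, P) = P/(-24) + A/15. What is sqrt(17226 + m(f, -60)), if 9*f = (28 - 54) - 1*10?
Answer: sqrt(15505410)/30 ≈ 131.26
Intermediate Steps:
f = -4 (f = ((28 - 54) - 1*10)/9 = (-26 - 10)/9 = (1/9)*(-36) = -4)
m(A, P) = -P/24 + A/15 (m(A, P) = P*(-1/24) + A*(1/15) = -P/24 + A/15)
sqrt(17226 + m(f, -60)) = sqrt(17226 + (-1/24*(-60) + (1/15)*(-4))) = sqrt(17226 + (5/2 - 4/15)) = sqrt(17226 + 67/30) = sqrt(516847/30) = sqrt(15505410)/30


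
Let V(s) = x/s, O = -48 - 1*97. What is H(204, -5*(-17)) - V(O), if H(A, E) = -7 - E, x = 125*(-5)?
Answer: -2793/29 ≈ -96.310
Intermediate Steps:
O = -145 (O = -48 - 97 = -145)
x = -625
V(s) = -625/s
H(204, -5*(-17)) - V(O) = (-7 - (-5)*(-17)) - (-625)/(-145) = (-7 - 1*85) - (-625)*(-1)/145 = (-7 - 85) - 1*125/29 = -92 - 125/29 = -2793/29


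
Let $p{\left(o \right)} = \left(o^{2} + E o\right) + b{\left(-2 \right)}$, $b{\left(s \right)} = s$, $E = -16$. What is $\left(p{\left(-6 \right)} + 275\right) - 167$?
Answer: $238$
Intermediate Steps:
$p{\left(o \right)} = -2 + o^{2} - 16 o$ ($p{\left(o \right)} = \left(o^{2} - 16 o\right) - 2 = -2 + o^{2} - 16 o$)
$\left(p{\left(-6 \right)} + 275\right) - 167 = \left(\left(-2 + \left(-6\right)^{2} - -96\right) + 275\right) - 167 = \left(\left(-2 + 36 + 96\right) + 275\right) - 167 = \left(130 + 275\right) - 167 = 405 - 167 = 238$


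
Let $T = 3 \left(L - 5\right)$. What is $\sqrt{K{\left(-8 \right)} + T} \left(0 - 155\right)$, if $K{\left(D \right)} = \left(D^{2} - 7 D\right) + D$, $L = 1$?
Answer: $-1550$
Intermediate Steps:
$T = -12$ ($T = 3 \left(1 - 5\right) = 3 \left(-4\right) = -12$)
$K{\left(D \right)} = D^{2} - 6 D$
$\sqrt{K{\left(-8 \right)} + T} \left(0 - 155\right) = \sqrt{- 8 \left(-6 - 8\right) - 12} \left(0 - 155\right) = \sqrt{\left(-8\right) \left(-14\right) - 12} \left(-155\right) = \sqrt{112 - 12} \left(-155\right) = \sqrt{100} \left(-155\right) = 10 \left(-155\right) = -1550$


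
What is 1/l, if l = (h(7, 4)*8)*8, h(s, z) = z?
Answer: 1/256 ≈ 0.0039063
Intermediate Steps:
l = 256 (l = (4*8)*8 = 32*8 = 256)
1/l = 1/256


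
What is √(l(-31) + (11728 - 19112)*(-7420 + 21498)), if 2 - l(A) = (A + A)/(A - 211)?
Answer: I*√12578185981/11 ≈ 10196.0*I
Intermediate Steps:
l(A) = 2 - 2*A/(-211 + A) (l(A) = 2 - (A + A)/(A - 211) = 2 - 2*A/(-211 + A))
√(l(-31) + (11728 - 19112)*(-7420 + 21498)) = √(-422/(-211 - 31) + (11728 - 19112)*(-7420 + 21498)) = √(-422/(-242) - 7384*14078) = √(-422*(-1/242) - 103951952) = √(211/121 - 103951952) = √(-12578185981/121) = I*√12578185981/11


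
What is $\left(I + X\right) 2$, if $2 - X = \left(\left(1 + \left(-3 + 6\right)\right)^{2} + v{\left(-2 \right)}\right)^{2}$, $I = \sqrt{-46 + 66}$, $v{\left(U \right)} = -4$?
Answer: $-284 + 4 \sqrt{5} \approx -275.06$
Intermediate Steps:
$I = 2 \sqrt{5}$ ($I = \sqrt{20} = 2 \sqrt{5} \approx 4.4721$)
$X = -142$ ($X = 2 - \left(\left(1 + \left(-3 + 6\right)\right)^{2} - 4\right)^{2} = 2 - \left(\left(1 + 3\right)^{2} - 4\right)^{2} = 2 - \left(4^{2} - 4\right)^{2} = 2 - \left(16 - 4\right)^{2} = 2 - 12^{2} = 2 - 144 = -142$)
$\left(I + X\right) 2 = \left(2 \sqrt{5} - 142\right) 2 = \left(-142 + 2 \sqrt{5}\right) 2 = -284 + 4 \sqrt{5}$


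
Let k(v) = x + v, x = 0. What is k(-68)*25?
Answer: -1700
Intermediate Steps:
k(v) = v (k(v) = 0 + v = v)
k(-68)*25 = -68*25 = -1700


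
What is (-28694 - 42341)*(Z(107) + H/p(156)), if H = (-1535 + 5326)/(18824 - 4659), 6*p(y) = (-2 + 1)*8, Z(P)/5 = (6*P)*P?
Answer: -276482410335189/11332 ≈ -2.4398e+10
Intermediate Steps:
Z(P) = 30*P² (Z(P) = 5*((6*P)*P) = 5*(6*P²) = 30*P²)
p(y) = -4/3 (p(y) = ((-2 + 1)*8)/6 = (-1*8)/6 = (⅙)*(-8) = -4/3)
H = 3791/14165 ≈ 0.26763
(-28694 - 42341)*(Z(107) + H/p(156)) = (-28694 - 42341)*(30*107² + 3791/(14165*(-4/3))) = -71035*(30*11449 + (3791/14165)*(-¾)) = -71035*(343470 - 11373/56660) = -71035*19460998827/56660 = -276482410335189/11332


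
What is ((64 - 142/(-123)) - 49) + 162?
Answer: 21913/123 ≈ 178.15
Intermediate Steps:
((64 - 142/(-123)) - 49) + 162 = ((64 - 142*(-1/123)) - 49) + 162 = ((64 + 142/123) - 49) + 162 = (8014/123 - 49) + 162 = 1987/123 + 162 = 21913/123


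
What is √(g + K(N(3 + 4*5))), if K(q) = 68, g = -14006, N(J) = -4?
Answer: I*√13938 ≈ 118.06*I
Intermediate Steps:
√(g + K(N(3 + 4*5))) = √(-14006 + 68) = √(-13938) = I*√13938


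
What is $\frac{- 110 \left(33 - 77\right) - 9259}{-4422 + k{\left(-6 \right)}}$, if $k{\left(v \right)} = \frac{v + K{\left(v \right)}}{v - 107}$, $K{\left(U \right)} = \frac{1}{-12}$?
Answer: $\frac{5992164}{5996159} \approx 0.99933$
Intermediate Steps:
$K{\left(U \right)} = - \frac{1}{12}$
$k{\left(v \right)} = \frac{- \frac{1}{12} + v}{-107 + v}$ ($k{\left(v \right)} = \frac{v - \frac{1}{12}}{v - 107} = \frac{- \frac{1}{12} + v}{-107 + v}$)
$\frac{- 110 \left(33 - 77\right) - 9259}{-4422 + k{\left(-6 \right)}} = \frac{- 110 \left(33 - 77\right) - 9259}{-4422 + \frac{- \frac{1}{12} - 6}{-107 - 6}} = \frac{\left(-110\right) \left(-44\right) - 9259}{-4422 + \frac{1}{-113} \left(- \frac{73}{12}\right)} = \frac{4840 - 9259}{-4422 - - \frac{73}{1356}} = - \frac{4419}{-4422 + \frac{73}{1356}} = - \frac{4419}{- \frac{5996159}{1356}} = \left(-4419\right) \left(- \frac{1356}{5996159}\right) = \frac{5992164}{5996159}$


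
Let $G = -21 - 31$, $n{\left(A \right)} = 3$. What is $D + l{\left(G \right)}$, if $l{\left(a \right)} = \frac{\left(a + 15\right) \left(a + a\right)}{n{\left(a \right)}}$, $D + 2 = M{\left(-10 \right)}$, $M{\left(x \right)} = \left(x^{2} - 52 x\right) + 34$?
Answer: $\frac{5804}{3} \approx 1934.7$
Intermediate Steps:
$M{\left(x \right)} = 34 + x^{2} - 52 x$
$G = -52$ ($G = -21 - 31 = -52$)
$D = 652$ ($D = -2 + \left(34 + \left(-10\right)^{2} - -520\right) = -2 + \left(34 + 100 + 520\right) = -2 + 654 = 652$)
$l{\left(a \right)} = \frac{2 a \left(15 + a\right)}{3}$ ($l{\left(a \right)} = \frac{\left(a + 15\right) \left(a + a\right)}{3} = \left(15 + a\right) 2 a \frac{1}{3} = 2 a \left(15 + a\right) \frac{1}{3} = \frac{2 a \left(15 + a\right)}{3}$)
$D + l{\left(G \right)} = 652 + \frac{2}{3} \left(-52\right) \left(15 - 52\right) = 652 + \frac{2}{3} \left(-52\right) \left(-37\right) = 652 + \frac{3848}{3} = \frac{5804}{3}$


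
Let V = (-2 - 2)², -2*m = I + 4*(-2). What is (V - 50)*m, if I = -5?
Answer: -221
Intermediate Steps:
m = 13/2 (m = -(-5 + 4*(-2))/2 = -(-5 - 8)/2 = -½*(-13) = 13/2 ≈ 6.5000)
V = 16 (V = (-4)² = 16)
(V - 50)*m = (16 - 50)*(13/2) = -34*13/2 = -221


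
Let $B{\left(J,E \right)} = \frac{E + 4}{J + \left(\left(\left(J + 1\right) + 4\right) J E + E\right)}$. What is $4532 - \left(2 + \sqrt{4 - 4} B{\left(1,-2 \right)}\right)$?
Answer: $4530$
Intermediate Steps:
$B{\left(J,E \right)} = \frac{4 + E}{E + J + E J \left(5 + J\right)}$ ($B{\left(J,E \right)} = \frac{4 + E}{J + \left(\left(\left(1 + J\right) + 4\right) J E + E\right)} = \frac{4 + E}{J + \left(\left(5 + J\right) J E + E\right)} = \frac{4 + E}{J + \left(J \left(5 + J\right) E + E\right)} = \frac{4 + E}{J + \left(E J \left(5 + J\right) + E\right)} = \frac{4 + E}{J + \left(E + E J \left(5 + J\right)\right)} = \frac{4 + E}{E + J + E J \left(5 + J\right)}$)
$4532 - \left(2 + \sqrt{4 - 4} B{\left(1,-2 \right)}\right) = 4532 - \left(2 + \sqrt{4 - 4} \frac{4 - 2}{-2 + 1 - 2 \cdot 1^{2} + 5 \left(-2\right) 1}\right) = 4532 - \left(2 + \sqrt{0} \frac{1}{-2 + 1 - 2 - 10} \cdot 2\right) = 4532 - \left(2 + 0 \frac{1}{-2 + 1 - 2 - 10} \cdot 2\right) = 4532 - \left(2 + 0 \frac{1}{-13} \cdot 2\right) = 4532 - \left(2 + 0 \left(\left(- \frac{1}{13}\right) 2\right)\right) = 4532 - \left(2 + 0 \left(- \frac{2}{13}\right)\right) = 4532 - \left(2 + 0\right) = 4532 - 2 = 4530$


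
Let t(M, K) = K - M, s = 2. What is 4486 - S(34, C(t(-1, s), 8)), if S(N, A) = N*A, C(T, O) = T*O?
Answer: 3670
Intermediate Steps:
C(T, O) = O*T
S(N, A) = A*N
4486 - S(34, C(t(-1, s), 8)) = 4486 - 8*(2 - 1*(-1))*34 = 4486 - 8*(2 + 1)*34 = 4486 - 8*3*34 = 4486 - 24*34 = 4486 - 1*816 = 4486 - 816 = 3670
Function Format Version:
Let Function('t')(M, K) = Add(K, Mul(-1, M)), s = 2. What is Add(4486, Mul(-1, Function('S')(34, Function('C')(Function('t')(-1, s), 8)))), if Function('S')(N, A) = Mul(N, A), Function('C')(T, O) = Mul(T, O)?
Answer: 3670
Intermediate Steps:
Function('C')(T, O) = Mul(O, T)
Function('S')(N, A) = Mul(A, N)
Add(4486, Mul(-1, Function('S')(34, Function('C')(Function('t')(-1, s), 8)))) = Add(4486, Mul(-1, Mul(Mul(8, Add(2, Mul(-1, -1))), 34))) = Add(4486, Mul(-1, Mul(Mul(8, Add(2, 1)), 34))) = Add(4486, Mul(-1, Mul(Mul(8, 3), 34))) = Add(4486, Mul(-1, Mul(24, 34))) = Add(4486, Mul(-1, 816)) = Add(4486, -816) = 3670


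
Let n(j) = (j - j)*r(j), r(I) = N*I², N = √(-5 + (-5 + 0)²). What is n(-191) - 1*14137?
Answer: -14137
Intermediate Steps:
N = 2*√5 (N = √(-5 + (-5)²) = √(-5 + 25) = √20 = 2*√5 ≈ 4.4721)
r(I) = 2*√5*I² (r(I) = (2*√5)*I² = 2*√5*I²)
n(j) = 0 (n(j) = (j - j)*(2*√5*j²) = 0*(2*√5*j²) = 0)
n(-191) - 1*14137 = 0 - 1*14137 = 0 - 14137 = -14137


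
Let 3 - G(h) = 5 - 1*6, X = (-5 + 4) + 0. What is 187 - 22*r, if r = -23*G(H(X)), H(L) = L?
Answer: 2211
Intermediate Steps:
X = -1 (X = -1 + 0 = -1)
G(h) = 4 (G(h) = 3 - (5 - 1*6) = 3 - (5 - 6) = 3 - 1*(-1) = 3 + 1 = 4)
r = -92 (r = -23*4 = -92)
187 - 22*r = 187 - 22*(-92) = 187 + 2024 = 2211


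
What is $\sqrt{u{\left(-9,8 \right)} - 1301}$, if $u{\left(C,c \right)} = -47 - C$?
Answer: $i \sqrt{1339} \approx 36.592 i$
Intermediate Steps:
$\sqrt{u{\left(-9,8 \right)} - 1301} = \sqrt{\left(-47 - -9\right) - 1301} = \sqrt{\left(-47 + 9\right) - 1301} = \sqrt{-38 - 1301} = \sqrt{-1339} = i \sqrt{1339}$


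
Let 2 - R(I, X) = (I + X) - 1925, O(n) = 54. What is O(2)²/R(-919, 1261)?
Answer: 2916/1585 ≈ 1.8397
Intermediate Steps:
R(I, X) = 1927 - I - X (R(I, X) = 2 - ((I + X) - 1925) = 2 - (-1925 + I + X) = 2 + (1925 - I - X) = 1927 - I - X)
O(2)²/R(-919, 1261) = 54²/(1927 - 1*(-919) - 1*1261) = 2916/(1927 + 919 - 1261) = 2916/1585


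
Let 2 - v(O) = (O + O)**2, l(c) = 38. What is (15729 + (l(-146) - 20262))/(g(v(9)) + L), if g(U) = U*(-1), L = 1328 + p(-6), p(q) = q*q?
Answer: -4495/1686 ≈ -2.6661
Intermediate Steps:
p(q) = q**2
v(O) = 2 - 4*O**2 (v(O) = 2 - (O + O)**2 = 2 - (2*O)**2 = 2 - 4*O**2)
L = 1364 (L = 1328 + (-6)**2 = 1328 + 36 = 1364)
g(U) = -U
(15729 + (l(-146) - 20262))/(g(v(9)) + L) = (15729 + (38 - 20262))/(-(2 - 4*9**2) + 1364) = (15729 - 20224)/(-(2 - 4*81) + 1364) = -4495/(-(2 - 324) + 1364) = -4495/(-1*(-322) + 1364) = -4495/(322 + 1364) = -4495/1686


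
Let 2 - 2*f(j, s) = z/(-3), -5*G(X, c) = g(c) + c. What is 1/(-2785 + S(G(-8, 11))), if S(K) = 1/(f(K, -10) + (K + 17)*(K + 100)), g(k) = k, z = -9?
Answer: -60203/167665305 ≈ -0.00035907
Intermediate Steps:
G(X, c) = -2*c/5 (G(X, c) = -(c + c)/5 = -2*c/5)
f(j, s) = -½ (f(j, s) = 1 - (-9)/(2*(-3)) = 1 - (-9)*(-1)/(2*3) = 1 - ½*3 = 1 - 3/2 = -½)
S(K) = 1/(-½ + (17 + K)*(100 + K)) (S(K) = 1/(-½ + (K + 17)*(K + 100)) = 1/(-½ + (17 + K)*(100 + K)))
1/(-2785 + S(G(-8, 11))) = 1/(-2785 + 2/(3399 + 2*(-⅖*11)² + 234*(-⅖*11))) = 1/(-2785 + 2/(3399 + 2*(-22/5)² + 234*(-22/5))) = 1/(-2785 + 2/(3399 + 2*(484/25) - 5148/5)) = 1/(-2785 + 2/(3399 + 968/25 - 5148/5)) = 1/(-2785 + 2/(60203/25)) = 1/(-2785 + 2*(25/60203)) = 1/(-2785 + 50/60203) = 1/(-167665305/60203) = -60203/167665305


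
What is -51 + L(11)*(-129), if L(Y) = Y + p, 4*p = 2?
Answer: -3069/2 ≈ -1534.5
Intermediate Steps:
p = ½ (p = (¼)*2 = ½ ≈ 0.50000)
L(Y) = ½ + Y (L(Y) = Y + ½ = ½ + Y)
-51 + L(11)*(-129) = -51 + (½ + 11)*(-129) = -51 + (23/2)*(-129) = -51 - 2967/2 = -3069/2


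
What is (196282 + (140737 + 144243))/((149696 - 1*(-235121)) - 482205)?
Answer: -240631/48694 ≈ -4.9417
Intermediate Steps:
(196282 + (140737 + 144243))/((149696 - 1*(-235121)) - 482205) = (196282 + 284980)/((149696 + 235121) - 482205) = 481262/(384817 - 482205) = 481262/(-97388) = 481262*(-1/97388) = -240631/48694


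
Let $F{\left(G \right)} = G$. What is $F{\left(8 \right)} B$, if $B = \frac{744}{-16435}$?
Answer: $- \frac{5952}{16435} \approx -0.36215$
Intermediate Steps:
$B = - \frac{744}{16435}$ ($B = 744 \left(- \frac{1}{16435}\right) = - \frac{744}{16435} \approx -0.045269$)
$F{\left(8 \right)} B = 8 \left(- \frac{744}{16435}\right) = - \frac{5952}{16435}$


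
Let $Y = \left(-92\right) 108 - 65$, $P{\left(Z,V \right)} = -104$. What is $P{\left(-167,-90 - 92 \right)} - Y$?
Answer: $9897$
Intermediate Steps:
$Y = -10001$ ($Y = -9936 - 65 = -10001$)
$P{\left(-167,-90 - 92 \right)} - Y = -104 - -10001 = -104 + 10001 = 9897$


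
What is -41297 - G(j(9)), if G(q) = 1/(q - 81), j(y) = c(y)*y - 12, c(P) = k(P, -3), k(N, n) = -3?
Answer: -4955639/120 ≈ -41297.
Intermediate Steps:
c(P) = -3
j(y) = -12 - 3*y (j(y) = -3*y - 12 = -12 - 3*y)
G(q) = 1/(-81 + q)
-41297 - G(j(9)) = -41297 - 1/(-81 + (-12 - 3*9)) = -41297 - 1/(-81 + (-12 - 27)) = -41297 - 1/(-81 - 39) = -41297 - 1/(-120) = -41297 - 1*(-1/120) = -41297 + 1/120 = -4955639/120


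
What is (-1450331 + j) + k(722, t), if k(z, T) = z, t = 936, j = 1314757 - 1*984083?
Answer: -1118935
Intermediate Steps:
j = 330674 (j = 1314757 - 984083 = 330674)
(-1450331 + j) + k(722, t) = (-1450331 + 330674) + 722 = -1119657 + 722 = -1118935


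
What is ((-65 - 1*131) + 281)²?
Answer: 7225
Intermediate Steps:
((-65 - 1*131) + 281)² = ((-65 - 131) + 281)² = (-196 + 281)² = 85² = 7225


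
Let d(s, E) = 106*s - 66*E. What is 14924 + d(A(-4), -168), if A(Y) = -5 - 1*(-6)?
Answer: 26118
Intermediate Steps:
A(Y) = 1 (A(Y) = -5 + 6 = 1)
d(s, E) = -66*E + 106*s
14924 + d(A(-4), -168) = 14924 + (-66*(-168) + 106*1) = 14924 + (11088 + 106) = 14924 + 11194 = 26118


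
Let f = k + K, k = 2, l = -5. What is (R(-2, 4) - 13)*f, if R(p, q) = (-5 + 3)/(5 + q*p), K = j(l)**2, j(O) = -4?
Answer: -222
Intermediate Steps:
K = 16 (K = (-4)**2 = 16)
R(p, q) = -2/(5 + p*q)
f = 18 (f = 2 + 16 = 18)
(R(-2, 4) - 13)*f = (-2/(5 - 2*4) - 13)*18 = (-2/(5 - 8) - 13)*18 = (-2/(-3) - 13)*18 = (-2*(-1/3) - 13)*18 = (2/3 - 13)*18 = -37/3*18 = -222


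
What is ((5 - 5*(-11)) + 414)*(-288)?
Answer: -136512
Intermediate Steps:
((5 - 5*(-11)) + 414)*(-288) = ((5 + 55) + 414)*(-288) = (60 + 414)*(-288) = 474*(-288) = -136512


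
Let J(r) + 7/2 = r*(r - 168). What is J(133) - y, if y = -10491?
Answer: 11665/2 ≈ 5832.5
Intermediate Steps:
J(r) = -7/2 + r*(-168 + r) (J(r) = -7/2 + r*(r - 168) = -7/2 + r*(-168 + r))
J(133) - y = (-7/2 + 133² - 168*133) - 1*(-10491) = (-7/2 + 17689 - 22344) + 10491 = -9317/2 + 10491 = 11665/2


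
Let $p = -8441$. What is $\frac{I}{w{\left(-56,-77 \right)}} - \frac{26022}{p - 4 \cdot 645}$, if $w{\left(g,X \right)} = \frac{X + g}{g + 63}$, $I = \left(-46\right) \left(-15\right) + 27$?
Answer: $- \frac{7407639}{209399} \approx -35.376$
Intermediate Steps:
$I = 717$ ($I = 690 + 27 = 717$)
$w{\left(g,X \right)} = \frac{X + g}{63 + g}$
$\frac{I}{w{\left(-56,-77 \right)}} - \frac{26022}{p - 4 \cdot 645} = \frac{717}{\frac{1}{63 - 56} \left(-77 - 56\right)} - \frac{26022}{-8441 - 4 \cdot 645} = \frac{717}{\frac{1}{7} \left(-133\right)} - \frac{26022}{-8441 - 2580} = \frac{717}{-19} - \frac{26022}{-11021} = 717 \left(- \frac{1}{19}\right) - - \frac{26022}{11021} = - \frac{717}{19} + \frac{26022}{11021} = - \frac{7407639}{209399}$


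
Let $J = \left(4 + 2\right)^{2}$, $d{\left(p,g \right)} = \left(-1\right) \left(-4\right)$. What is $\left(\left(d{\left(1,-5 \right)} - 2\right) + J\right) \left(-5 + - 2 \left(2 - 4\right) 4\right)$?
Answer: $418$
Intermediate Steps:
$d{\left(p,g \right)} = 4$
$J = 36$ ($J = 6^{2} = 36$)
$\left(\left(d{\left(1,-5 \right)} - 2\right) + J\right) \left(-5 + - 2 \left(2 - 4\right) 4\right) = \left(\left(4 - 2\right) + 36\right) \left(-5 + - 2 \left(2 - 4\right) 4\right) = \left(2 + 36\right) \left(-5 + \left(-2\right) \left(-2\right) 4\right) = 38 \left(-5 + 4 \cdot 4\right) = 38 \left(-5 + 16\right) = 38 \cdot 11 = 418$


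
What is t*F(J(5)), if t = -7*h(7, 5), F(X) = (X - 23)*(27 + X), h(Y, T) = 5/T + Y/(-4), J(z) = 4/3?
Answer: -38675/12 ≈ -3222.9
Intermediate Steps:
J(z) = 4/3 (J(z) = 4*(1/3) = 4/3)
h(Y, T) = 5/T - Y/4 (h(Y, T) = 5/T + Y*(-1/4) = 5/T - Y/4)
F(X) = (-23 + X)*(27 + X)
t = 21/4 (t = -7*(5/5 - 1/4*7) = -7*(5*(1/5) - 7/4) = -7*(1 - 7/4) = -7*(-3/4) = 21/4 ≈ 5.2500)
t*F(J(5)) = 21*(-621 + (4/3)**2 + 4*(4/3))/4 = 21*(-621 + 16/9 + 16/3)/4 = (21/4)*(-5525/9) = -38675/12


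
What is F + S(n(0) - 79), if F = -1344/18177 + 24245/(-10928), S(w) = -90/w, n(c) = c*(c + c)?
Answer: -6032752041/5230807408 ≈ -1.1533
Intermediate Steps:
n(c) = 2*c² (n(c) = c*(2*c) = 2*c²)
F = -151796199/66212752 (F = -1344*1/18177 + 24245*(-1/10928) = -448/6059 - 24245/10928 = -151796199/66212752 ≈ -2.2926)
F + S(n(0) - 79) = -151796199/66212752 - 90/(2*0² - 79) = -151796199/66212752 - 90/(2*0 - 79) = -151796199/66212752 - 90/(0 - 79) = -151796199/66212752 - 90/(-79) = -151796199/66212752 - 90*(-1/79) = -151796199/66212752 + 90/79 = -6032752041/5230807408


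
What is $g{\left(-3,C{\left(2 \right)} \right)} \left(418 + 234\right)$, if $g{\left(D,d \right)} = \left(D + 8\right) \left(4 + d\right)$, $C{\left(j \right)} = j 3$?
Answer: $32600$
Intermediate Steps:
$C{\left(j \right)} = 3 j$
$g{\left(D,d \right)} = \left(4 + d\right) \left(8 + D\right)$ ($g{\left(D,d \right)} = \left(8 + D\right) \left(4 + d\right) = \left(4 + d\right) \left(8 + D\right)$)
$g{\left(-3,C{\left(2 \right)} \right)} \left(418 + 234\right) = \left(32 + 4 \left(-3\right) + 8 \cdot 3 \cdot 2 - 3 \cdot 3 \cdot 2\right) \left(418 + 234\right) = \left(32 - 12 + 8 \cdot 6 - 18\right) 652 = \left(32 - 12 + 48 - 18\right) 652 = 50 \cdot 652 = 32600$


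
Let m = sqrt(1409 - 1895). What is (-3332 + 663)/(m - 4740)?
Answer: 2108510/3744681 + 2669*I*sqrt(6)/2496454 ≈ 0.56307 + 0.0026188*I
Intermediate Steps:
m = 9*I*sqrt(6) (m = sqrt(-486) = 9*I*sqrt(6) ≈ 22.045*I)
(-3332 + 663)/(m - 4740) = (-3332 + 663)/(9*I*sqrt(6) - 4740) = -2669/(-4740 + 9*I*sqrt(6))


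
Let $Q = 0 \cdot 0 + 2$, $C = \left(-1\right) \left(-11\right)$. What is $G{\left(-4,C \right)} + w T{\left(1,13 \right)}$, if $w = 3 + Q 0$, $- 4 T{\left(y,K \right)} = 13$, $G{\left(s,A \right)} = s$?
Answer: $- \frac{55}{4} \approx -13.75$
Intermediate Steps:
$C = 11$
$Q = 2$ ($Q = 0 + 2 = 2$)
$T{\left(y,K \right)} = - \frac{13}{4}$ ($T{\left(y,K \right)} = \left(- \frac{1}{4}\right) 13 = - \frac{13}{4}$)
$w = 3$ ($w = 3 + 2 \cdot 0 = 3 + 0 = 3$)
$G{\left(-4,C \right)} + w T{\left(1,13 \right)} = -4 + 3 \left(- \frac{13}{4}\right) = -4 - \frac{39}{4} = - \frac{55}{4}$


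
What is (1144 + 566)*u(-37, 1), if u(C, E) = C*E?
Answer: -63270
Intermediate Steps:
(1144 + 566)*u(-37, 1) = (1144 + 566)*(-37*1) = 1710*(-37) = -63270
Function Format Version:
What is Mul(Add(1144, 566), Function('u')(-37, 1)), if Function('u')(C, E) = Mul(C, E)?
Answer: -63270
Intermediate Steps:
Mul(Add(1144, 566), Function('u')(-37, 1)) = Mul(Add(1144, 566), Mul(-37, 1)) = Mul(1710, -37) = -63270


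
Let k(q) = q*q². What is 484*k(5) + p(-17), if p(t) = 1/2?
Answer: 121001/2 ≈ 60501.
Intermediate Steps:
p(t) = ½
k(q) = q³
484*k(5) + p(-17) = 484*5³ + ½ = 484*125 + ½ = 60500 + ½ = 121001/2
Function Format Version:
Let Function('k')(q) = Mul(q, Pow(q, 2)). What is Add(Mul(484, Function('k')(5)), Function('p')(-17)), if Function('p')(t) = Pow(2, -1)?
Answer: Rational(121001, 2) ≈ 60501.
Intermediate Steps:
Function('p')(t) = Rational(1, 2)
Function('k')(q) = Pow(q, 3)
Add(Mul(484, Function('k')(5)), Function('p')(-17)) = Add(Mul(484, Pow(5, 3)), Rational(1, 2)) = Add(Mul(484, 125), Rational(1, 2)) = Add(60500, Rational(1, 2)) = Rational(121001, 2)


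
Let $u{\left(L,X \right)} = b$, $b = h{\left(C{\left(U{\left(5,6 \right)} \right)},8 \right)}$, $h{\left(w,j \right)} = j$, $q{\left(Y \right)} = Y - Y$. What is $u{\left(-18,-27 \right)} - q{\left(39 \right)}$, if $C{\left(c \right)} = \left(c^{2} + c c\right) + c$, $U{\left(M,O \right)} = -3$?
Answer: $8$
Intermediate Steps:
$q{\left(Y \right)} = 0$
$C{\left(c \right)} = c + 2 c^{2}$ ($C{\left(c \right)} = \left(c^{2} + c^{2}\right) + c = 2 c^{2} + c = c + 2 c^{2}$)
$b = 8$
$u{\left(L,X \right)} = 8$
$u{\left(-18,-27 \right)} - q{\left(39 \right)} = 8 - 0 = 8 + 0 = 8$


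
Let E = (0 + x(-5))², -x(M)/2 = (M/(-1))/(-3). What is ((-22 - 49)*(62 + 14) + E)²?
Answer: 2348759296/81 ≈ 2.8997e+7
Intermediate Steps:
x(M) = -2*M/3 (x(M) = -2*M/(-1)/(-3) = -2*M*(-1)*(-1)/3 = -2*(-M)*(-1)/3 = -2*M/3)
E = 100/9 (E = (0 - ⅔*(-5))² = (0 + 10/3)² = (10/3)² = 100/9 ≈ 11.111)
((-22 - 49)*(62 + 14) + E)² = ((-22 - 49)*(62 + 14) + 100/9)² = (-71*76 + 100/9)² = (-5396 + 100/9)² = (-48464/9)² = 2348759296/81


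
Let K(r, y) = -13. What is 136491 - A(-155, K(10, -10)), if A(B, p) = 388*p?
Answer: 141535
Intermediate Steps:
136491 - A(-155, K(10, -10)) = 136491 - 388*(-13) = 136491 - 1*(-5044) = 136491 + 5044 = 141535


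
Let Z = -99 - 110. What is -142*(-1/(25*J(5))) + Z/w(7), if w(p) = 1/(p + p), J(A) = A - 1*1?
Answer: -146229/50 ≈ -2924.6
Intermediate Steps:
J(A) = -1 + A (J(A) = A - 1 = -1 + A)
w(p) = 1/(2*p)
Z = -209
-142*(-1/(25*J(5))) + Z/w(7) = -142*(-1/(25*(-1 + 5))) - 209/((½)/7) = -142/((-25*4)) - 209/((½)*(⅐)) = -142/(-100) - 209/1/14 = -142*(-1/100) - 209*14 = 71/50 - 2926 = -146229/50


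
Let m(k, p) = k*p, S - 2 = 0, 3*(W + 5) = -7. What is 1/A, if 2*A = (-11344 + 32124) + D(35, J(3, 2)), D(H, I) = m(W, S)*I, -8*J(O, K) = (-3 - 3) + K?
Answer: 3/31159 ≈ 9.6280e-5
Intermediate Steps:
W = -22/3 (W = -5 + (⅓)*(-7) = -5 - 7/3 = -22/3 ≈ -7.3333)
S = 2 (S = 2 + 0 = 2)
J(O, K) = ¾ - K/8 (J(O, K) = -((-3 - 3) + K)/8 = -(-6 + K)/8 = ¾ - K/8)
D(H, I) = -44*I/3 (D(H, I) = (-22/3*2)*I = -44*I/3)
A = 31159/3 (A = ((-11344 + 32124) - 44*(¾ - ⅛*2)/3)/2 = (20780 - 44*(¾ - ¼)/3)/2 = (20780 - 44/3*½)/2 = (20780 - 22/3)/2 = (½)*(62318/3) = 31159/3 ≈ 10386.)
1/A = 1/(31159/3) = 3/31159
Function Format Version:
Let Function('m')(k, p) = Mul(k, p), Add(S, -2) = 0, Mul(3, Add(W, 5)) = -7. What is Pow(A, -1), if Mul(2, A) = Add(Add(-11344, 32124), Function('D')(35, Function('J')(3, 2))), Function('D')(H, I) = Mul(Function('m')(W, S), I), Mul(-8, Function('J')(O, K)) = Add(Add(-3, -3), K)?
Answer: Rational(3, 31159) ≈ 9.6280e-5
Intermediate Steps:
W = Rational(-22, 3) (W = Add(-5, Mul(Rational(1, 3), -7)) = Add(-5, Rational(-7, 3)) = Rational(-22, 3) ≈ -7.3333)
S = 2 (S = Add(2, 0) = 2)
Function('J')(O, K) = Add(Rational(3, 4), Mul(Rational(-1, 8), K)) (Function('J')(O, K) = Mul(Rational(-1, 8), Add(Add(-3, -3), K)) = Mul(Rational(-1, 8), Add(-6, K)) = Add(Rational(3, 4), Mul(Rational(-1, 8), K)))
Function('D')(H, I) = Mul(Rational(-44, 3), I) (Function('D')(H, I) = Mul(Mul(Rational(-22, 3), 2), I) = Mul(Rational(-44, 3), I))
A = Rational(31159, 3) (A = Mul(Rational(1, 2), Add(Add(-11344, 32124), Mul(Rational(-44, 3), Add(Rational(3, 4), Mul(Rational(-1, 8), 2))))) = Mul(Rational(1, 2), Add(20780, Mul(Rational(-44, 3), Add(Rational(3, 4), Rational(-1, 4))))) = Mul(Rational(1, 2), Add(20780, Mul(Rational(-44, 3), Rational(1, 2)))) = Mul(Rational(1, 2), Add(20780, Rational(-22, 3))) = Mul(Rational(1, 2), Rational(62318, 3)) = Rational(31159, 3) ≈ 10386.)
Pow(A, -1) = Pow(Rational(31159, 3), -1) = Rational(3, 31159)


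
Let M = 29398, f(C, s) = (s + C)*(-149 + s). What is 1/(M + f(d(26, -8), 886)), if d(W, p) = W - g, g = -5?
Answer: 1/705227 ≈ 1.4180e-6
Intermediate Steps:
d(W, p) = 5 + W (d(W, p) = W - 1*(-5) = W + 5 = 5 + W)
f(C, s) = (-149 + s)*(C + s) (f(C, s) = (C + s)*(-149 + s) = (-149 + s)*(C + s))
1/(M + f(d(26, -8), 886)) = 1/(29398 + (886**2 - 149*(5 + 26) - 149*886 + (5 + 26)*886)) = 1/(29398 + (784996 - 149*31 - 132014 + 31*886)) = 1/(29398 + (784996 - 4619 - 132014 + 27466)) = 1/(29398 + 675829) = 1/705227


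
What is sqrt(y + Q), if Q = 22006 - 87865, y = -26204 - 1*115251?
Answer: I*sqrt(207314) ≈ 455.32*I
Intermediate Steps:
y = -141455 (y = -26204 - 115251 = -141455)
Q = -65859
sqrt(y + Q) = sqrt(-141455 - 65859) = sqrt(-207314) = I*sqrt(207314)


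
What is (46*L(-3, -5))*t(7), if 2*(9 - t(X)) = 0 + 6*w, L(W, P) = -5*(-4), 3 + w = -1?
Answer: 19320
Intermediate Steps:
w = -4 (w = -3 - 1 = -4)
L(W, P) = 20
t(X) = 21 (t(X) = 9 - (0 + 6*(-4))/2 = 9 - (0 - 24)/2 = 9 - 1/2*(-24) = 9 + 12 = 21)
(46*L(-3, -5))*t(7) = (46*20)*21 = 920*21 = 19320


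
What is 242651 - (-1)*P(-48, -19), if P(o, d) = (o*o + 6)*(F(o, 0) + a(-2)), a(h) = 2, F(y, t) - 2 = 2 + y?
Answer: 145631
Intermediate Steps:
F(y, t) = 4 + y (F(y, t) = 2 + (2 + y) = 4 + y)
P(o, d) = (6 + o)*(6 + o²) (P(o, d) = (o*o + 6)*((4 + o) + 2) = (o² + 6)*(6 + o) = (6 + o²)*(6 + o) = (6 + o)*(6 + o²))
242651 - (-1)*P(-48, -19) = 242651 - (-1)*(36 + (-48)³ + 6*(-48) + 6*(-48)²) = 242651 - (-1)*(36 - 110592 - 288 + 6*2304) = 242651 - (-1)*(36 - 110592 - 288 + 13824) = 242651 - (-1)*(-97020) = 242651 - 1*97020 = 242651 - 97020 = 145631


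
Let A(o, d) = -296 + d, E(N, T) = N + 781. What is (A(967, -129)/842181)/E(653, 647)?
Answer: -425/1207687554 ≈ -3.5191e-7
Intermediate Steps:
E(N, T) = 781 + N
(A(967, -129)/842181)/E(653, 647) = ((-296 - 129)/842181)/(781 + 653) = -425*1/842181/1434 = -425/842181*1/1434 = -425/1207687554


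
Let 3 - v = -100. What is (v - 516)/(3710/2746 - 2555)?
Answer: 81007/500880 ≈ 0.16173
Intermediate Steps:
v = 103 (v = 3 - 1*(-100) = 3 + 100 = 103)
(v - 516)/(3710/2746 - 2555) = (103 - 516)/(3710/2746 - 2555) = -413/(3710*(1/2746) - 2555) = -413/(1855/1373 - 2555) = -413/(-3506160/1373) = -413*(-1373/3506160) = 81007/500880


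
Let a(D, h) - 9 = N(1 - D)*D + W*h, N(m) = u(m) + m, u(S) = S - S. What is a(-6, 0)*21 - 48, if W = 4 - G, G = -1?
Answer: -741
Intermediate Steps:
u(S) = 0
N(m) = m (N(m) = 0 + m = m)
W = 5 (W = 4 - 1*(-1) = 4 + 1 = 5)
a(D, h) = 9 + 5*h + D*(1 - D) (a(D, h) = 9 + ((1 - D)*D + 5*h) = 9 + (D*(1 - D) + 5*h) = 9 + (5*h + D*(1 - D)) = 9 + 5*h + D*(1 - D))
a(-6, 0)*21 - 48 = (9 + 5*0 - 1*(-6)*(-1 - 6))*21 - 48 = (9 + 0 - 1*(-6)*(-7))*21 - 48 = (9 + 0 - 42)*21 - 48 = -33*21 - 48 = -693 - 48 = -741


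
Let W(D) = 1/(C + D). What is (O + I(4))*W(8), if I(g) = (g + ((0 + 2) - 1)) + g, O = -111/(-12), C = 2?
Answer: 73/40 ≈ 1.8250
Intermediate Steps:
O = 37/4 (O = -111*(-1/12) = 37/4 ≈ 9.2500)
I(g) = 1 + 2*g (I(g) = (g + (2 - 1)) + g = (g + 1) + g = (1 + g) + g = 1 + 2*g)
W(D) = 1/(2 + D)
(O + I(4))*W(8) = (37/4 + (1 + 2*4))/(2 + 8) = (37/4 + (1 + 8))/10 = (37/4 + 9)*(⅒) = (73/4)*(⅒) = 73/40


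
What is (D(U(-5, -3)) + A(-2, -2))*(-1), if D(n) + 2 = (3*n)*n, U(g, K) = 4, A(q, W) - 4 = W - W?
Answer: -50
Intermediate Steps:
A(q, W) = 4 (A(q, W) = 4 + (W - W) = 4 + 0 = 4)
D(n) = -2 + 3*n² (D(n) = -2 + (3*n)*n = -2 + 3*n²)
(D(U(-5, -3)) + A(-2, -2))*(-1) = ((-2 + 3*4²) + 4)*(-1) = ((-2 + 3*16) + 4)*(-1) = ((-2 + 48) + 4)*(-1) = (46 + 4)*(-1) = 50*(-1) = -50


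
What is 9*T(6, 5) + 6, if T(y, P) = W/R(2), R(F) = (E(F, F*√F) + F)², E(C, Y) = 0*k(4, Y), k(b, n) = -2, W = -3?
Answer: -¾ ≈ -0.75000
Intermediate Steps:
E(C, Y) = 0 (E(C, Y) = 0*(-2) = 0)
R(F) = F² (R(F) = (0 + F)² = F²)
T(y, P) = -¾ (T(y, P) = -3/(2²) = -3/4 = -3*¼ = -¾)
9*T(6, 5) + 6 = 9*(-¾) + 6 = -27/4 + 6 = -¾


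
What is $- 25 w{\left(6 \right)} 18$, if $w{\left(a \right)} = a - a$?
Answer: $0$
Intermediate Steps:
$w{\left(a \right)} = 0$
$- 25 w{\left(6 \right)} 18 = \left(-25\right) 0 \cdot 18 = 0 \cdot 18 = 0$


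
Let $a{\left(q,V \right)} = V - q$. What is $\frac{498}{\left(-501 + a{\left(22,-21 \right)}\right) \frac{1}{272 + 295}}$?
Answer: $- \frac{141183}{272} \approx -519.05$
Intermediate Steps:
$\frac{498}{\left(-501 + a{\left(22,-21 \right)}\right) \frac{1}{272 + 295}} = \frac{498}{\left(-501 - 43\right) \frac{1}{272 + 295}} = \frac{498}{\left(-501 - 43\right) \frac{1}{567}} = \frac{498}{\left(-544\right) \frac{1}{567}} = \frac{498}{- \frac{544}{567}} = 498 \left(- \frac{567}{544}\right) = - \frac{141183}{272}$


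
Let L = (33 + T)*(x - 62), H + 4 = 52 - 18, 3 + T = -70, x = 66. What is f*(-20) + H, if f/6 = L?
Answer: 19230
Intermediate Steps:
T = -73 (T = -3 - 70 = -73)
H = 30 (H = -4 + (52 - 18) = -4 + 34 = 30)
L = -160 (L = (33 - 73)*(66 - 62) = -40*4 = -160)
f = -960 (f = 6*(-160) = -960)
f*(-20) + H = -960*(-20) + 30 = 19200 + 30 = 19230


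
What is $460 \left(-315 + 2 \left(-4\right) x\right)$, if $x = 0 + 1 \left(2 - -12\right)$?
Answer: $-196420$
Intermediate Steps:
$x = 14$ ($x = 0 + 1 \left(2 + 12\right) = 0 + 1 \cdot 14 = 0 + 14 = 14$)
$460 \left(-315 + 2 \left(-4\right) x\right) = 460 \left(-315 + 2 \left(-4\right) 14\right) = 460 \left(-315 - 112\right) = 460 \left(-427\right) = -196420$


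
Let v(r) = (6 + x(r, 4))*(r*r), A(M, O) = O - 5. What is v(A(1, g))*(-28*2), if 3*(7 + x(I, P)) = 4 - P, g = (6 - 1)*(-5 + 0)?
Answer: 50400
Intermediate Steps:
g = -25 (g = 5*(-5) = -25)
x(I, P) = -17/3 - P/3 (x(I, P) = -7 + (4 - P)/3 = -7 + (4/3 - P/3) = -17/3 - P/3)
A(M, O) = -5 + O
v(r) = -r**2 (v(r) = (6 + (-17/3 - 1/3*4))*(r*r) = (6 + (-17/3 - 4/3))*r**2 = (6 - 7)*r**2 = -r**2)
v(A(1, g))*(-28*2) = (-(-5 - 25)**2)*(-28*2) = -1*(-30)**2*(-56) = -1*900*(-56) = -900*(-56) = 50400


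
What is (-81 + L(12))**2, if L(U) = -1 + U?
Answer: 4900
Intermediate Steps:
(-81 + L(12))**2 = (-81 + (-1 + 12))**2 = (-81 + 11)**2 = (-70)**2 = 4900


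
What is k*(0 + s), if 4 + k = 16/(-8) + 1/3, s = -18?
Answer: 102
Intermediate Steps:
k = -17/3 (k = -4 + (16/(-8) + 1/3) = -4 + (16*(-1/8) + 1*(1/3)) = -4 + (-2 + 1/3) = -4 - 5/3 = -17/3 ≈ -5.6667)
k*(0 + s) = -17*(0 - 18)/3 = -17/3*(-18) = 102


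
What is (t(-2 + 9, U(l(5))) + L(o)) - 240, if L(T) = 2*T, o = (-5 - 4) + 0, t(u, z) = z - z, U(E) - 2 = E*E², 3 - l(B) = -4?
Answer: -258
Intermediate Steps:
l(B) = 7 (l(B) = 3 - 1*(-4) = 3 + 4 = 7)
U(E) = 2 + E³ (U(E) = 2 + E*E² = 2 + E³)
t(u, z) = 0
o = -9 (o = -9 + 0 = -9)
(t(-2 + 9, U(l(5))) + L(o)) - 240 = (0 + 2*(-9)) - 240 = (0 - 18) - 240 = -18 - 240 = -258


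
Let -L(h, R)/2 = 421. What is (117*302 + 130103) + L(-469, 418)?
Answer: 164595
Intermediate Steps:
L(h, R) = -842 (L(h, R) = -2*421 = -842)
(117*302 + 130103) + L(-469, 418) = (117*302 + 130103) - 842 = (35334 + 130103) - 842 = 165437 - 842 = 164595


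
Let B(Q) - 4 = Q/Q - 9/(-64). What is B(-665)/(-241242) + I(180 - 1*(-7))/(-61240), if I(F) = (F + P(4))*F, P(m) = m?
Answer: -68934042607/118189280640 ≈ -0.58325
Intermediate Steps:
I(F) = F*(4 + F) (I(F) = (F + 4)*F = (4 + F)*F = F*(4 + F))
B(Q) = 329/64 (B(Q) = 4 + (Q/Q - 9/(-64)) = 4 + (1 - 9*(-1/64)) = 4 + (1 + 9/64) = 4 + 73/64 = 329/64)
B(-665)/(-241242) + I(180 - 1*(-7))/(-61240) = (329/64)/(-241242) + ((180 - 1*(-7))*(4 + (180 - 1*(-7))))/(-61240) = (329/64)*(-1/241242) + ((180 + 7)*(4 + (180 + 7)))*(-1/61240) = -329/15439488 + (187*(4 + 187))*(-1/61240) = -329/15439488 + (187*191)*(-1/61240) = -329/15439488 + 35717*(-1/61240) = -329/15439488 - 35717/61240 = -68934042607/118189280640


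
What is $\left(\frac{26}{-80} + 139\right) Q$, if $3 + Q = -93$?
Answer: $- \frac{66564}{5} \approx -13313.0$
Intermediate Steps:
$Q = -96$ ($Q = -3 - 93 = -96$)
$\left(\frac{26}{-80} + 139\right) Q = \left(\frac{26}{-80} + 139\right) \left(-96\right) = \left(26 \left(- \frac{1}{80}\right) + 139\right) \left(-96\right) = \left(- \frac{13}{40} + 139\right) \left(-96\right) = \frac{5547}{40} \left(-96\right) = - \frac{66564}{5}$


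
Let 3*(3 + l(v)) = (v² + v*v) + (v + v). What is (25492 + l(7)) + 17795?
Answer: 129964/3 ≈ 43321.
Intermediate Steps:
l(v) = -3 + 2*v/3 + 2*v²/3 (l(v) = -3 + ((v² + v*v) + (v + v))/3 = -3 + ((v² + v²) + 2*v)/3 = -3 + (2*v² + 2*v)/3 = -3 + (2*v + 2*v²)/3 = -3 + (2*v/3 + 2*v²/3) = -3 + 2*v/3 + 2*v²/3)
(25492 + l(7)) + 17795 = (25492 + (-3 + (⅔)*7 + (⅔)*7²)) + 17795 = (25492 + (-3 + 14/3 + (⅔)*49)) + 17795 = (25492 + (-3 + 14/3 + 98/3)) + 17795 = (25492 + 103/3) + 17795 = 76579/3 + 17795 = 129964/3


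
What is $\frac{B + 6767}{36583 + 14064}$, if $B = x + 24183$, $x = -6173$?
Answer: $\frac{24777}{50647} \approx 0.48921$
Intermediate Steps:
$B = 18010$ ($B = -6173 + 24183 = 18010$)
$\frac{B + 6767}{36583 + 14064} = \frac{18010 + 6767}{36583 + 14064} = \frac{24777}{50647}$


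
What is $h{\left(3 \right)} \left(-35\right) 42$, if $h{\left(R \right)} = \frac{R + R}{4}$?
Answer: $-2205$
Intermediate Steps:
$h{\left(R \right)} = \frac{R}{2}$ ($h{\left(R \right)} = 2 R \frac{1}{4} = \frac{R}{2}$)
$h{\left(3 \right)} \left(-35\right) 42 = \frac{1}{2} \cdot 3 \left(-35\right) 42 = \frac{3}{2} \left(-35\right) 42 = \left(- \frac{105}{2}\right) 42 = -2205$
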